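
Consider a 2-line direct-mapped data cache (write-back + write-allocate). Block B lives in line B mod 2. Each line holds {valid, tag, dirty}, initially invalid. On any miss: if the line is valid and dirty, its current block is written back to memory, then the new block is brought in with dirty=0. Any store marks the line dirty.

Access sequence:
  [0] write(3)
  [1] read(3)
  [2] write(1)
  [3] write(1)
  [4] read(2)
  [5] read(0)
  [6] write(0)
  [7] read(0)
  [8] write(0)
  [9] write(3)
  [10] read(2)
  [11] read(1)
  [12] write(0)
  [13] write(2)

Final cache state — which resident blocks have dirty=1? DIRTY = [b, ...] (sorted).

DIRTY = [2]

0: W B3 → L1 miss [D]
1: R B3 → L1 hit [D]
2: W B1 → L1 miss wb→B3 [D]
3: W B1 → L1 hit [D]
4: R B2 → L0 miss [-]
5: R B0 → L0 miss [-]
6: W B0 → L0 hit [D]
7: R B0 → L0 hit [D]
8: W B0 → L0 hit [D]
9: W B3 → L1 miss wb→B1 [D]
10: R B2 → L0 miss wb→B0 [-]
11: R B1 → L1 miss wb→B3 [-]
12: W B0 → L0 miss [D]
13: W B2 → L0 miss wb→B0 [D]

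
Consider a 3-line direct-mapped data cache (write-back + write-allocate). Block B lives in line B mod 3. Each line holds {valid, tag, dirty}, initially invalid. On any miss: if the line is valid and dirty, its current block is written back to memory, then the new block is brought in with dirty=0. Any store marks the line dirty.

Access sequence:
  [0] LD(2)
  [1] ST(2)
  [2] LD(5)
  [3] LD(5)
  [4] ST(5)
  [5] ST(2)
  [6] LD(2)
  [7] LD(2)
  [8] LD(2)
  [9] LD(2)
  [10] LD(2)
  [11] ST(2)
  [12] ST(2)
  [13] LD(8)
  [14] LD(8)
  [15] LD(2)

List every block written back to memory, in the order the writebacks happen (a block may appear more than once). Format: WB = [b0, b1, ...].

  0 | R B2 → L2 miss [-]
  1 | W B2 → L2 hit [D]
  2 | R B5 → L2 miss wb→B2 [-]
  3 | R B5 → L2 hit [-]
  4 | W B5 → L2 hit [D]
  5 | W B2 → L2 miss wb→B5 [D]
  6 | R B2 → L2 hit [D]
  7 | R B2 → L2 hit [D]
  8 | R B2 → L2 hit [D]
  9 | R B2 → L2 hit [D]
  10 | R B2 → L2 hit [D]
  11 | W B2 → L2 hit [D]
  12 | W B2 → L2 hit [D]
  13 | R B8 → L2 miss wb→B2 [-]
  14 | R B8 → L2 hit [-]
  15 | R B2 → L2 miss [-]

WB = [2, 5, 2]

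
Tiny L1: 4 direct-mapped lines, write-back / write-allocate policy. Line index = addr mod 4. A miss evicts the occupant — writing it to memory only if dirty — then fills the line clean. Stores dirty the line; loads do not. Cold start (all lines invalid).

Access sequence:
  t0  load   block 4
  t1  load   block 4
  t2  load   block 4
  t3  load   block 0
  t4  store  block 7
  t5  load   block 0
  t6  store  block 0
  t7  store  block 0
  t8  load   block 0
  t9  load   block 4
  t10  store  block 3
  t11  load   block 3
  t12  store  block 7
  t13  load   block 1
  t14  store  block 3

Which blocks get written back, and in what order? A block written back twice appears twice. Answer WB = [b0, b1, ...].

0: R B4 -> L0 miss  d=-]
1: R B4 -> L0 hit  d=-]
2: R B4 -> L0 hit  d=-]
3: R B0 -> L0 miss  d=-]
4: W B7 -> L3 miss  d=D]
5: R B0 -> L0 hit  d=-]
6: W B0 -> L0 hit  d=D]
7: W B0 -> L0 hit  d=D]
8: R B0 -> L0 hit  d=D]
9: R B4 -> L0 miss wb->B0  d=-]
10: W B3 -> L3 miss wb->B7  d=D]
11: R B3 -> L3 hit  d=D]
12: W B7 -> L3 miss wb->B3  d=D]
13: R B1 -> L1 miss  d=-]
14: W B3 -> L3 miss wb->B7  d=D]

WB = [0, 7, 3, 7]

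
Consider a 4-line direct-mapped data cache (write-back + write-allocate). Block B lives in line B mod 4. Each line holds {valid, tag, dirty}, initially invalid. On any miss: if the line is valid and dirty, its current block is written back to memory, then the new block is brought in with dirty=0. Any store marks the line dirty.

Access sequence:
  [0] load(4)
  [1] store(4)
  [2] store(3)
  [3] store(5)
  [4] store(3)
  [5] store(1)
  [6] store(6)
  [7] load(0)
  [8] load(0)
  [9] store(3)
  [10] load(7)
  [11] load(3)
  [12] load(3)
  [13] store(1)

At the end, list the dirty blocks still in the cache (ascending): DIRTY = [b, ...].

DIRTY = [1, 6]

  0 | R B4 → L0 miss [-]
  1 | W B4 → L0 hit [D]
  2 | W B3 → L3 miss [D]
  3 | W B5 → L1 miss [D]
  4 | W B3 → L3 hit [D]
  5 | W B1 → L1 miss wb→B5 [D]
  6 | W B6 → L2 miss [D]
  7 | R B0 → L0 miss wb→B4 [-]
  8 | R B0 → L0 hit [-]
  9 | W B3 → L3 hit [D]
  10 | R B7 → L3 miss wb→B3 [-]
  11 | R B3 → L3 miss [-]
  12 | R B3 → L3 hit [-]
  13 | W B1 → L1 hit [D]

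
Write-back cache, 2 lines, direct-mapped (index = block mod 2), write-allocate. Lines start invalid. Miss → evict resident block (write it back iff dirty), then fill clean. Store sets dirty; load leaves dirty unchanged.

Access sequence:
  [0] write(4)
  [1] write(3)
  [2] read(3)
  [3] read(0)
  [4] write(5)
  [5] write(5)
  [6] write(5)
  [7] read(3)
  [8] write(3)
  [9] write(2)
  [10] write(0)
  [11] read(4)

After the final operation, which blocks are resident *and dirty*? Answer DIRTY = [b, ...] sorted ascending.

0: W B4 -> L0 miss  d=D]
1: W B3 -> L1 miss  d=D]
2: R B3 -> L1 hit  d=D]
3: R B0 -> L0 miss wb->B4  d=-]
4: W B5 -> L1 miss wb->B3  d=D]
5: W B5 -> L1 hit  d=D]
6: W B5 -> L1 hit  d=D]
7: R B3 -> L1 miss wb->B5  d=-]
8: W B3 -> L1 hit  d=D]
9: W B2 -> L0 miss  d=D]
10: W B0 -> L0 miss wb->B2  d=D]
11: R B4 -> L0 miss wb->B0  d=-]

DIRTY = [3]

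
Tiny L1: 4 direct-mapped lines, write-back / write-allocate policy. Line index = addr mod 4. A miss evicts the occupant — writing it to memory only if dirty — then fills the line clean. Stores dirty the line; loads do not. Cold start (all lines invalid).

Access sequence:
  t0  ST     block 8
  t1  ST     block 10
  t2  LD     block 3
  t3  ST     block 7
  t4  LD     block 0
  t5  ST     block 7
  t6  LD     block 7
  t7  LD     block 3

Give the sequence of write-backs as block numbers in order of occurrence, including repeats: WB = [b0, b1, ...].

WB = [8, 7]

0: W B8 → L0 miss [D]
1: W B10 → L2 miss [D]
2: R B3 → L3 miss [-]
3: W B7 → L3 miss [D]
4: R B0 → L0 miss wb→B8 [-]
5: W B7 → L3 hit [D]
6: R B7 → L3 hit [D]
7: R B3 → L3 miss wb→B7 [-]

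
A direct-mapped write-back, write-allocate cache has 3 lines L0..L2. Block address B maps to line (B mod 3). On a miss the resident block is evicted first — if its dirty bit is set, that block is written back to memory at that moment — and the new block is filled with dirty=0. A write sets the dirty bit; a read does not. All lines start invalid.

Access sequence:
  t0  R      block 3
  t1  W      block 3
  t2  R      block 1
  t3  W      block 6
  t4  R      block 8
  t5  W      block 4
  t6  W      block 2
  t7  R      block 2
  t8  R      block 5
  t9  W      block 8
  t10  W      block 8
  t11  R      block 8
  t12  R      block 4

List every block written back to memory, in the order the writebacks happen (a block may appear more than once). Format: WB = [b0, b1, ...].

WB = [3, 2]

0: R B3 → L0 miss [-]
1: W B3 → L0 hit [D]
2: R B1 → L1 miss [-]
3: W B6 → L0 miss wb→B3 [D]
4: R B8 → L2 miss [-]
5: W B4 → L1 miss [D]
6: W B2 → L2 miss [D]
7: R B2 → L2 hit [D]
8: R B5 → L2 miss wb→B2 [-]
9: W B8 → L2 miss [D]
10: W B8 → L2 hit [D]
11: R B8 → L2 hit [D]
12: R B4 → L1 hit [D]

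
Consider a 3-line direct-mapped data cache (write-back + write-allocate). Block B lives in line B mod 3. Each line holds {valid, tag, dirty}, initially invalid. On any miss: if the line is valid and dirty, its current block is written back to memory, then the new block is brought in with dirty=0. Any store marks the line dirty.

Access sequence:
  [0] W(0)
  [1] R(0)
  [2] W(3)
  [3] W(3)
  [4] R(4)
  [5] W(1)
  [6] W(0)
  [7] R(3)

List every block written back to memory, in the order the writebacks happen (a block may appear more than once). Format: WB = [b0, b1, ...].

  0 | W B0 → L0 miss [D]
  1 | R B0 → L0 hit [D]
  2 | W B3 → L0 miss wb→B0 [D]
  3 | W B3 → L0 hit [D]
  4 | R B4 → L1 miss [-]
  5 | W B1 → L1 miss [D]
  6 | W B0 → L0 miss wb→B3 [D]
  7 | R B3 → L0 miss wb→B0 [-]

WB = [0, 3, 0]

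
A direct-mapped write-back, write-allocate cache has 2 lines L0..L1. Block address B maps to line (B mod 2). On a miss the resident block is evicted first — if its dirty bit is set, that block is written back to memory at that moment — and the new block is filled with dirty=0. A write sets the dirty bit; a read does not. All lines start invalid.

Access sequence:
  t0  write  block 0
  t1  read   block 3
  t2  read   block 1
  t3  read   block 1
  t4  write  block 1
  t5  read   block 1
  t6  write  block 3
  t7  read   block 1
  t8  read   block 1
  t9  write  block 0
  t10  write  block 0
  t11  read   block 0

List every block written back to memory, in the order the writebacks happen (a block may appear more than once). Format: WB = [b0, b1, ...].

WB = [1, 3]

0: W B0 → L0 miss [D]
1: R B3 → L1 miss [-]
2: R B1 → L1 miss [-]
3: R B1 → L1 hit [-]
4: W B1 → L1 hit [D]
5: R B1 → L1 hit [D]
6: W B3 → L1 miss wb→B1 [D]
7: R B1 → L1 miss wb→B3 [-]
8: R B1 → L1 hit [-]
9: W B0 → L0 hit [D]
10: W B0 → L0 hit [D]
11: R B0 → L0 hit [D]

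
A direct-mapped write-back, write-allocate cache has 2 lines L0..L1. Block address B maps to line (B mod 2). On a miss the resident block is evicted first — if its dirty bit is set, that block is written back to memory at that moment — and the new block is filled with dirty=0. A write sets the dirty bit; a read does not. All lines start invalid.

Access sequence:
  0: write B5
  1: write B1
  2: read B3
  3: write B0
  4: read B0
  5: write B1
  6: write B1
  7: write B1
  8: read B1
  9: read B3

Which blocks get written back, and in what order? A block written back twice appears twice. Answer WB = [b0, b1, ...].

WB = [5, 1, 1]

  0 | W B5 → L1 miss [D]
  1 | W B1 → L1 miss wb→B5 [D]
  2 | R B3 → L1 miss wb→B1 [-]
  3 | W B0 → L0 miss [D]
  4 | R B0 → L0 hit [D]
  5 | W B1 → L1 miss [D]
  6 | W B1 → L1 hit [D]
  7 | W B1 → L1 hit [D]
  8 | R B1 → L1 hit [D]
  9 | R B3 → L1 miss wb→B1 [-]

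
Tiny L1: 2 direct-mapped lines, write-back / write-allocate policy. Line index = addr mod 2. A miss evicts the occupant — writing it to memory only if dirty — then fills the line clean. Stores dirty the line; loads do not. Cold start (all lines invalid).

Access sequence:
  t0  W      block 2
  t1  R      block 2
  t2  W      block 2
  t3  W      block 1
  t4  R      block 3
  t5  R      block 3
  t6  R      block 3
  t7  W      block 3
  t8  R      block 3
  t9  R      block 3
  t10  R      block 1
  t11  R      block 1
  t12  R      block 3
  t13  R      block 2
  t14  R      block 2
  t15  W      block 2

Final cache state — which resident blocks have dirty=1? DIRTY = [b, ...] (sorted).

  0 | W B2 → L0 miss [D]
  1 | R B2 → L0 hit [D]
  2 | W B2 → L0 hit [D]
  3 | W B1 → L1 miss [D]
  4 | R B3 → L1 miss wb→B1 [-]
  5 | R B3 → L1 hit [-]
  6 | R B3 → L1 hit [-]
  7 | W B3 → L1 hit [D]
  8 | R B3 → L1 hit [D]
  9 | R B3 → L1 hit [D]
  10 | R B1 → L1 miss wb→B3 [-]
  11 | R B1 → L1 hit [-]
  12 | R B3 → L1 miss [-]
  13 | R B2 → L0 hit [D]
  14 | R B2 → L0 hit [D]
  15 | W B2 → L0 hit [D]

DIRTY = [2]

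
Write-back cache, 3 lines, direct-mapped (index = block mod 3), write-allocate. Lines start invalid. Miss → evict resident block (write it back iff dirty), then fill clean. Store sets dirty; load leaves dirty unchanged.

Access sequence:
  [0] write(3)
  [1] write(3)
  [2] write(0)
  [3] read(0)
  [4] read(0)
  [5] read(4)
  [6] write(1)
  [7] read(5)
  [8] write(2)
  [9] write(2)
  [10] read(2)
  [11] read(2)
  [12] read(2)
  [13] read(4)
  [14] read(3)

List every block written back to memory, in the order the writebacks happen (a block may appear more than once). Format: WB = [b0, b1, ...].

WB = [3, 1, 0]

0: W B3 -> L0 miss  d=D]
1: W B3 -> L0 hit  d=D]
2: W B0 -> L0 miss wb->B3  d=D]
3: R B0 -> L0 hit  d=D]
4: R B0 -> L0 hit  d=D]
5: R B4 -> L1 miss  d=-]
6: W B1 -> L1 miss  d=D]
7: R B5 -> L2 miss  d=-]
8: W B2 -> L2 miss  d=D]
9: W B2 -> L2 hit  d=D]
10: R B2 -> L2 hit  d=D]
11: R B2 -> L2 hit  d=D]
12: R B2 -> L2 hit  d=D]
13: R B4 -> L1 miss wb->B1  d=-]
14: R B3 -> L0 miss wb->B0  d=-]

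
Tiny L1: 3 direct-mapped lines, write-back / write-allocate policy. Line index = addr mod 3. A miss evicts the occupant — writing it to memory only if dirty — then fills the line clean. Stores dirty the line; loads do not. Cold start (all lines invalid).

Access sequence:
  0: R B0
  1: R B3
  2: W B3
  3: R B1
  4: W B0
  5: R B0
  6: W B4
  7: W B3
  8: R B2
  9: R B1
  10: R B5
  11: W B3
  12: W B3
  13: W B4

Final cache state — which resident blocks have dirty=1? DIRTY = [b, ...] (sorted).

DIRTY = [3, 4]

0: R B0 → L0 miss [-]
1: R B3 → L0 miss [-]
2: W B3 → L0 hit [D]
3: R B1 → L1 miss [-]
4: W B0 → L0 miss wb→B3 [D]
5: R B0 → L0 hit [D]
6: W B4 → L1 miss [D]
7: W B3 → L0 miss wb→B0 [D]
8: R B2 → L2 miss [-]
9: R B1 → L1 miss wb→B4 [-]
10: R B5 → L2 miss [-]
11: W B3 → L0 hit [D]
12: W B3 → L0 hit [D]
13: W B4 → L1 miss [D]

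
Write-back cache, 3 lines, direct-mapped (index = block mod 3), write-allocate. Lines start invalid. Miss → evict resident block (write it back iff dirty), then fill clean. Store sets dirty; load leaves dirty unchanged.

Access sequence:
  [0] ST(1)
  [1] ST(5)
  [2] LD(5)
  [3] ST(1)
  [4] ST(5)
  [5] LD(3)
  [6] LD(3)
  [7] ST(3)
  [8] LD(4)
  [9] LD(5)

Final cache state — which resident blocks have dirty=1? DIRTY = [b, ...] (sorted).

DIRTY = [3, 5]

  0 | W B1 → L1 miss [D]
  1 | W B5 → L2 miss [D]
  2 | R B5 → L2 hit [D]
  3 | W B1 → L1 hit [D]
  4 | W B5 → L2 hit [D]
  5 | R B3 → L0 miss [-]
  6 | R B3 → L0 hit [-]
  7 | W B3 → L0 hit [D]
  8 | R B4 → L1 miss wb→B1 [-]
  9 | R B5 → L2 hit [D]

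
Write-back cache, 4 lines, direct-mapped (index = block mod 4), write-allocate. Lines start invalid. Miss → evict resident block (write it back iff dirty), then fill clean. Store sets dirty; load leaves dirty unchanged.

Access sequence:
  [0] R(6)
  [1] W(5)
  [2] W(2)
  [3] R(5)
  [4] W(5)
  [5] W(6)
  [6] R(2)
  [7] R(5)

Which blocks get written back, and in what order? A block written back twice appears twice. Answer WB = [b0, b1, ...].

WB = [2, 6]

0: R B6 -> L2 miss  d=-]
1: W B5 -> L1 miss  d=D]
2: W B2 -> L2 miss  d=D]
3: R B5 -> L1 hit  d=D]
4: W B5 -> L1 hit  d=D]
5: W B6 -> L2 miss wb->B2  d=D]
6: R B2 -> L2 miss wb->B6  d=-]
7: R B5 -> L1 hit  d=D]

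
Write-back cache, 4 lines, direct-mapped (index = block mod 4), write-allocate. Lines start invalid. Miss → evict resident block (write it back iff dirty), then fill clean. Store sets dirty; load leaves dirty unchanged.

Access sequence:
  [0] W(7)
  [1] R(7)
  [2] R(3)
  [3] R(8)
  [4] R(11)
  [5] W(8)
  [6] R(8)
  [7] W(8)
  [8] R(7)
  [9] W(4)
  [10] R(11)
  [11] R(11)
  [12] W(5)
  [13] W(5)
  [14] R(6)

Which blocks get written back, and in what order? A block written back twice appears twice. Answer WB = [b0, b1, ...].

0: W B7 -> L3 miss  d=D]
1: R B7 -> L3 hit  d=D]
2: R B3 -> L3 miss wb->B7  d=-]
3: R B8 -> L0 miss  d=-]
4: R B11 -> L3 miss  d=-]
5: W B8 -> L0 hit  d=D]
6: R B8 -> L0 hit  d=D]
7: W B8 -> L0 hit  d=D]
8: R B7 -> L3 miss  d=-]
9: W B4 -> L0 miss wb->B8  d=D]
10: R B11 -> L3 miss  d=-]
11: R B11 -> L3 hit  d=-]
12: W B5 -> L1 miss  d=D]
13: W B5 -> L1 hit  d=D]
14: R B6 -> L2 miss  d=-]

WB = [7, 8]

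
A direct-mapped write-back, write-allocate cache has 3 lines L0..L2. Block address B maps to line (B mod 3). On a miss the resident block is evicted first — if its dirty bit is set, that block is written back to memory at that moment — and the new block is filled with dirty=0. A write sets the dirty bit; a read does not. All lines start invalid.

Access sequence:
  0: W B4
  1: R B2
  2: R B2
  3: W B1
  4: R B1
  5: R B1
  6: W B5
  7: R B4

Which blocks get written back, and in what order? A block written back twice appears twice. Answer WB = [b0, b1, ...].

WB = [4, 1]

0: W B4 -> L1 miss  d=D]
1: R B2 -> L2 miss  d=-]
2: R B2 -> L2 hit  d=-]
3: W B1 -> L1 miss wb->B4  d=D]
4: R B1 -> L1 hit  d=D]
5: R B1 -> L1 hit  d=D]
6: W B5 -> L2 miss  d=D]
7: R B4 -> L1 miss wb->B1  d=-]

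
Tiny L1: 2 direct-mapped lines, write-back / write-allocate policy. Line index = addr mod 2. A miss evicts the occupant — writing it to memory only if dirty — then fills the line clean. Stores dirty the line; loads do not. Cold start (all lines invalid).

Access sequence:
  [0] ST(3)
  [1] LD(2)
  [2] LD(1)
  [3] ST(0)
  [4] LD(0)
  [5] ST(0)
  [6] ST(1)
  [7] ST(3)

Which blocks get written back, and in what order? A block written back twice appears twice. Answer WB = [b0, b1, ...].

0: W B3 -> L1 miss  d=D]
1: R B2 -> L0 miss  d=-]
2: R B1 -> L1 miss wb->B3  d=-]
3: W B0 -> L0 miss  d=D]
4: R B0 -> L0 hit  d=D]
5: W B0 -> L0 hit  d=D]
6: W B1 -> L1 hit  d=D]
7: W B3 -> L1 miss wb->B1  d=D]

WB = [3, 1]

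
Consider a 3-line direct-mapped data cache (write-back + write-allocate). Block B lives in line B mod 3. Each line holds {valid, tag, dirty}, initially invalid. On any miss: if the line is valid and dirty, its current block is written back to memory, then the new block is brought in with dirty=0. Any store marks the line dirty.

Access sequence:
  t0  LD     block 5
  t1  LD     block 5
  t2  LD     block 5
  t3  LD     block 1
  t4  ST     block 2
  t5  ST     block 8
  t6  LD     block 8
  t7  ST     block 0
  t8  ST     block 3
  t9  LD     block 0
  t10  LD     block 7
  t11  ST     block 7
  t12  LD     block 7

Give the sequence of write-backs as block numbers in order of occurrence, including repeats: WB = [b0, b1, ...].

  0 | R B5 → L2 miss [-]
  1 | R B5 → L2 hit [-]
  2 | R B5 → L2 hit [-]
  3 | R B1 → L1 miss [-]
  4 | W B2 → L2 miss [D]
  5 | W B8 → L2 miss wb→B2 [D]
  6 | R B8 → L2 hit [D]
  7 | W B0 → L0 miss [D]
  8 | W B3 → L0 miss wb→B0 [D]
  9 | R B0 → L0 miss wb→B3 [-]
  10 | R B7 → L1 miss [-]
  11 | W B7 → L1 hit [D]
  12 | R B7 → L1 hit [D]

WB = [2, 0, 3]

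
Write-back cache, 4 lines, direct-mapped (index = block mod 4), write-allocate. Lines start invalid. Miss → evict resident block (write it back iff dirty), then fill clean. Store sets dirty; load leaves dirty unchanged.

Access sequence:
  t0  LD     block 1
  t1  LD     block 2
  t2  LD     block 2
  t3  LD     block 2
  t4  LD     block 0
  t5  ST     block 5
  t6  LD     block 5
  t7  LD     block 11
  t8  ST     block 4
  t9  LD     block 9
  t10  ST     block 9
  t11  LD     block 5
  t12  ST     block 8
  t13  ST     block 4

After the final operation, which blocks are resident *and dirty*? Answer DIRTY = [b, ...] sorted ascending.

0: R B1 -> L1 miss  d=-]
1: R B2 -> L2 miss  d=-]
2: R B2 -> L2 hit  d=-]
3: R B2 -> L2 hit  d=-]
4: R B0 -> L0 miss  d=-]
5: W B5 -> L1 miss  d=D]
6: R B5 -> L1 hit  d=D]
7: R B11 -> L3 miss  d=-]
8: W B4 -> L0 miss  d=D]
9: R B9 -> L1 miss wb->B5  d=-]
10: W B9 -> L1 hit  d=D]
11: R B5 -> L1 miss wb->B9  d=-]
12: W B8 -> L0 miss wb->B4  d=D]
13: W B4 -> L0 miss wb->B8  d=D]

DIRTY = [4]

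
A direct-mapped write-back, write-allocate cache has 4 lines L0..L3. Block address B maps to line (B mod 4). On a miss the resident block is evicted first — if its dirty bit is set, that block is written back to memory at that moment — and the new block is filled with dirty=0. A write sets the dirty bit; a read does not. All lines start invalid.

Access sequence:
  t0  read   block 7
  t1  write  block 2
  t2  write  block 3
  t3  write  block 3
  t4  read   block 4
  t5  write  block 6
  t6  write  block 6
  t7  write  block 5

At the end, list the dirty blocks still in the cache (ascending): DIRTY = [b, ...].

DIRTY = [3, 5, 6]

0: R B7 -> L3 miss  d=-]
1: W B2 -> L2 miss  d=D]
2: W B3 -> L3 miss  d=D]
3: W B3 -> L3 hit  d=D]
4: R B4 -> L0 miss  d=-]
5: W B6 -> L2 miss wb->B2  d=D]
6: W B6 -> L2 hit  d=D]
7: W B5 -> L1 miss  d=D]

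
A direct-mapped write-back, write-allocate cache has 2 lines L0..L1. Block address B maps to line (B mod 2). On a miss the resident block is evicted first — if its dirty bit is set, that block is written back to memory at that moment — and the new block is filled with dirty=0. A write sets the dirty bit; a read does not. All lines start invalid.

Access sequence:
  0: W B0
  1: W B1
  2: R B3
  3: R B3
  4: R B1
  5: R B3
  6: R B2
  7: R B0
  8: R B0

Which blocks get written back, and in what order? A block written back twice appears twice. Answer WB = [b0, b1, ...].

  0 | W B0 → L0 miss [D]
  1 | W B1 → L1 miss [D]
  2 | R B3 → L1 miss wb→B1 [-]
  3 | R B3 → L1 hit [-]
  4 | R B1 → L1 miss [-]
  5 | R B3 → L1 miss [-]
  6 | R B2 → L0 miss wb→B0 [-]
  7 | R B0 → L0 miss [-]
  8 | R B0 → L0 hit [-]

WB = [1, 0]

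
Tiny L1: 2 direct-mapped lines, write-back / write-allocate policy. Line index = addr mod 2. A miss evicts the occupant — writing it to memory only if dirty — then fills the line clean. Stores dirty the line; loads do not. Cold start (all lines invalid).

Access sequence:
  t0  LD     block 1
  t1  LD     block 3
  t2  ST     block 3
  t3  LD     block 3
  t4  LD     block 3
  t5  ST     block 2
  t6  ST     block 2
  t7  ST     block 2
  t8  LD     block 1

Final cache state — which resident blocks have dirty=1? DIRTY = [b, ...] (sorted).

DIRTY = [2]

  0 | R B1 → L1 miss [-]
  1 | R B3 → L1 miss [-]
  2 | W B3 → L1 hit [D]
  3 | R B3 → L1 hit [D]
  4 | R B3 → L1 hit [D]
  5 | W B2 → L0 miss [D]
  6 | W B2 → L0 hit [D]
  7 | W B2 → L0 hit [D]
  8 | R B1 → L1 miss wb→B3 [-]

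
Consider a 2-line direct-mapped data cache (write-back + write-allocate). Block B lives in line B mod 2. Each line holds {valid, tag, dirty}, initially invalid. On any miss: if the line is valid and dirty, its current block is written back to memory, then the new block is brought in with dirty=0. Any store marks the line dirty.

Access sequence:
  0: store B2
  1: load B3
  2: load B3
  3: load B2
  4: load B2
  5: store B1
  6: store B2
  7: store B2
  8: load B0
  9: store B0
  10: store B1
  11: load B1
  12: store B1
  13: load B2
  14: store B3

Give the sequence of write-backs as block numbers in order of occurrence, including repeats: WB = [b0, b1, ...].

WB = [2, 0, 1]

0: W B2 -> L0 miss  d=D]
1: R B3 -> L1 miss  d=-]
2: R B3 -> L1 hit  d=-]
3: R B2 -> L0 hit  d=D]
4: R B2 -> L0 hit  d=D]
5: W B1 -> L1 miss  d=D]
6: W B2 -> L0 hit  d=D]
7: W B2 -> L0 hit  d=D]
8: R B0 -> L0 miss wb->B2  d=-]
9: W B0 -> L0 hit  d=D]
10: W B1 -> L1 hit  d=D]
11: R B1 -> L1 hit  d=D]
12: W B1 -> L1 hit  d=D]
13: R B2 -> L0 miss wb->B0  d=-]
14: W B3 -> L1 miss wb->B1  d=D]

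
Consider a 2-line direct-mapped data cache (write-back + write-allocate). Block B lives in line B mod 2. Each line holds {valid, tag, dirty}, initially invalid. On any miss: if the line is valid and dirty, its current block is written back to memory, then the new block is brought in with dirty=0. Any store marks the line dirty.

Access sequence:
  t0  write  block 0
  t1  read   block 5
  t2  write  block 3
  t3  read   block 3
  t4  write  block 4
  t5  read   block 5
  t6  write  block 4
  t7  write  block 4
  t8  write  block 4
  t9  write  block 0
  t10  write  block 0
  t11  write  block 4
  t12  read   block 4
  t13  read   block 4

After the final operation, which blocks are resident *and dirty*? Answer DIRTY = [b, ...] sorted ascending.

DIRTY = [4]

  0 | W B0 → L0 miss [D]
  1 | R B5 → L1 miss [-]
  2 | W B3 → L1 miss [D]
  3 | R B3 → L1 hit [D]
  4 | W B4 → L0 miss wb→B0 [D]
  5 | R B5 → L1 miss wb→B3 [-]
  6 | W B4 → L0 hit [D]
  7 | W B4 → L0 hit [D]
  8 | W B4 → L0 hit [D]
  9 | W B0 → L0 miss wb→B4 [D]
  10 | W B0 → L0 hit [D]
  11 | W B4 → L0 miss wb→B0 [D]
  12 | R B4 → L0 hit [D]
  13 | R B4 → L0 hit [D]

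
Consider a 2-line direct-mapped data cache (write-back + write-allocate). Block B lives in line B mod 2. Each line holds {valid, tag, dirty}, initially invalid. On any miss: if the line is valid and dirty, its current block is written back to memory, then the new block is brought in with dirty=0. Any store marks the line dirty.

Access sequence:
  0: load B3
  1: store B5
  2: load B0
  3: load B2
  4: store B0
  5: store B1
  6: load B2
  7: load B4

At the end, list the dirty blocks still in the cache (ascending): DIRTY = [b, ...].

DIRTY = [1]

0: R B3 -> L1 miss  d=-]
1: W B5 -> L1 miss  d=D]
2: R B0 -> L0 miss  d=-]
3: R B2 -> L0 miss  d=-]
4: W B0 -> L0 miss  d=D]
5: W B1 -> L1 miss wb->B5  d=D]
6: R B2 -> L0 miss wb->B0  d=-]
7: R B4 -> L0 miss  d=-]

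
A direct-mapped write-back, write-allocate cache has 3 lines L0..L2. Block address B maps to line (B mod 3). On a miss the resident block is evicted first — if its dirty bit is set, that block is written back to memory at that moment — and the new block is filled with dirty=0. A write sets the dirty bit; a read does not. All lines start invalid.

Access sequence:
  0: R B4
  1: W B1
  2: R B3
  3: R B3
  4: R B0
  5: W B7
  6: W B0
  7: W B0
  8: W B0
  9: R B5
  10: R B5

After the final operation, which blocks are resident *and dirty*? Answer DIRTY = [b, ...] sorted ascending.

  0 | R B4 → L1 miss [-]
  1 | W B1 → L1 miss [D]
  2 | R B3 → L0 miss [-]
  3 | R B3 → L0 hit [-]
  4 | R B0 → L0 miss [-]
  5 | W B7 → L1 miss wb→B1 [D]
  6 | W B0 → L0 hit [D]
  7 | W B0 → L0 hit [D]
  8 | W B0 → L0 hit [D]
  9 | R B5 → L2 miss [-]
  10 | R B5 → L2 hit [-]

DIRTY = [0, 7]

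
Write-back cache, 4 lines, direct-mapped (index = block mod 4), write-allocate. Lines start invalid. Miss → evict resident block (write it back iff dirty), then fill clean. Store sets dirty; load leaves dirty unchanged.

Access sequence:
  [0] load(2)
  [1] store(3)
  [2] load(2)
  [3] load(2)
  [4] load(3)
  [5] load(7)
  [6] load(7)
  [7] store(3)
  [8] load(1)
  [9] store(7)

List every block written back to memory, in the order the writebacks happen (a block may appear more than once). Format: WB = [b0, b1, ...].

WB = [3, 3]

  0 | R B2 → L2 miss [-]
  1 | W B3 → L3 miss [D]
  2 | R B2 → L2 hit [-]
  3 | R B2 → L2 hit [-]
  4 | R B3 → L3 hit [D]
  5 | R B7 → L3 miss wb→B3 [-]
  6 | R B7 → L3 hit [-]
  7 | W B3 → L3 miss [D]
  8 | R B1 → L1 miss [-]
  9 | W B7 → L3 miss wb→B3 [D]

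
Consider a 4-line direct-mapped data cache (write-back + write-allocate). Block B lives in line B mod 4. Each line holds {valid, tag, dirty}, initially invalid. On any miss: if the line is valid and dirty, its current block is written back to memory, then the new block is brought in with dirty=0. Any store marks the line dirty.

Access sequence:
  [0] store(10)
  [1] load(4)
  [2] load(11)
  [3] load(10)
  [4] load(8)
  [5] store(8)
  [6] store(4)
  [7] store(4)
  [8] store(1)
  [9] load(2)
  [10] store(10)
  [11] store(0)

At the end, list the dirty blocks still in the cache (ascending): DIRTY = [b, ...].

DIRTY = [0, 1, 10]

0: W B10 -> L2 miss  d=D]
1: R B4 -> L0 miss  d=-]
2: R B11 -> L3 miss  d=-]
3: R B10 -> L2 hit  d=D]
4: R B8 -> L0 miss  d=-]
5: W B8 -> L0 hit  d=D]
6: W B4 -> L0 miss wb->B8  d=D]
7: W B4 -> L0 hit  d=D]
8: W B1 -> L1 miss  d=D]
9: R B2 -> L2 miss wb->B10  d=-]
10: W B10 -> L2 miss  d=D]
11: W B0 -> L0 miss wb->B4  d=D]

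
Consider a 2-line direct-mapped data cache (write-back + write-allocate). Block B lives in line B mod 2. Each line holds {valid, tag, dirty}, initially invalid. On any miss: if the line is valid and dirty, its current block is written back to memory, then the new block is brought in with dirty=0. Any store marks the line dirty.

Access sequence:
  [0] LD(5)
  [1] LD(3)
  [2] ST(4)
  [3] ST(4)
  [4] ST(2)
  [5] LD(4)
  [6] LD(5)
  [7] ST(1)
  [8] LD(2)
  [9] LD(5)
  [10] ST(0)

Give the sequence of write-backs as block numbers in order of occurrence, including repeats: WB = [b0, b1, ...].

0: R B5 -> L1 miss  d=-]
1: R B3 -> L1 miss  d=-]
2: W B4 -> L0 miss  d=D]
3: W B4 -> L0 hit  d=D]
4: W B2 -> L0 miss wb->B4  d=D]
5: R B4 -> L0 miss wb->B2  d=-]
6: R B5 -> L1 miss  d=-]
7: W B1 -> L1 miss  d=D]
8: R B2 -> L0 miss  d=-]
9: R B5 -> L1 miss wb->B1  d=-]
10: W B0 -> L0 miss  d=D]

WB = [4, 2, 1]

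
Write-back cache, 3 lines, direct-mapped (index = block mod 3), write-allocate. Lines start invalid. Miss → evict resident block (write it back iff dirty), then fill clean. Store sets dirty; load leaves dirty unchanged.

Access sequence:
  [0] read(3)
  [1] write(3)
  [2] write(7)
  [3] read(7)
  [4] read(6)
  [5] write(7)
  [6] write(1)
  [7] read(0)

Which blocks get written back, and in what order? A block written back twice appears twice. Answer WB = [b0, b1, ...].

  0 | R B3 → L0 miss [-]
  1 | W B3 → L0 hit [D]
  2 | W B7 → L1 miss [D]
  3 | R B7 → L1 hit [D]
  4 | R B6 → L0 miss wb→B3 [-]
  5 | W B7 → L1 hit [D]
  6 | W B1 → L1 miss wb→B7 [D]
  7 | R B0 → L0 miss [-]

WB = [3, 7]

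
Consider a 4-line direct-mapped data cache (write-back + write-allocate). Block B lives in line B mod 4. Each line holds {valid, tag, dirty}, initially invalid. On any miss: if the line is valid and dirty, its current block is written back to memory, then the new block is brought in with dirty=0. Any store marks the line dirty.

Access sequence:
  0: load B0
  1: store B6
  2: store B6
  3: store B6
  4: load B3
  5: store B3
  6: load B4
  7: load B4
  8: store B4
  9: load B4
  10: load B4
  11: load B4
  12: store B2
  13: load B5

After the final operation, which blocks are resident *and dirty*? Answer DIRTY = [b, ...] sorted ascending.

0: R B0 → L0 miss [-]
1: W B6 → L2 miss [D]
2: W B6 → L2 hit [D]
3: W B6 → L2 hit [D]
4: R B3 → L3 miss [-]
5: W B3 → L3 hit [D]
6: R B4 → L0 miss [-]
7: R B4 → L0 hit [-]
8: W B4 → L0 hit [D]
9: R B4 → L0 hit [D]
10: R B4 → L0 hit [D]
11: R B4 → L0 hit [D]
12: W B2 → L2 miss wb→B6 [D]
13: R B5 → L1 miss [-]

DIRTY = [2, 3, 4]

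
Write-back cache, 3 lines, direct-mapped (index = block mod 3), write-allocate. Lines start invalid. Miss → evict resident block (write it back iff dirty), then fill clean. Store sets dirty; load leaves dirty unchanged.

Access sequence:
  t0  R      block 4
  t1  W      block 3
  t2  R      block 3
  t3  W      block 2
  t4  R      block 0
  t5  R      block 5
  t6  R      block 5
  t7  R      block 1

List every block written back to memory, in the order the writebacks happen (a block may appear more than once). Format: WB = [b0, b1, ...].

0: R B4 → L1 miss [-]
1: W B3 → L0 miss [D]
2: R B3 → L0 hit [D]
3: W B2 → L2 miss [D]
4: R B0 → L0 miss wb→B3 [-]
5: R B5 → L2 miss wb→B2 [-]
6: R B5 → L2 hit [-]
7: R B1 → L1 miss [-]

WB = [3, 2]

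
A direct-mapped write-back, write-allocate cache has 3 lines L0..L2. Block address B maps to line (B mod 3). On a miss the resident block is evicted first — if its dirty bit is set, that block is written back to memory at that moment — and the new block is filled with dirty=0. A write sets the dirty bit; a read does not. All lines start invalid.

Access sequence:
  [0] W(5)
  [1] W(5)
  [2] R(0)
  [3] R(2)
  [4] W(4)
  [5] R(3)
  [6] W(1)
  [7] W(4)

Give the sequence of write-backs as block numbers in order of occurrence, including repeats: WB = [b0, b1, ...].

WB = [5, 4, 1]

  0 | W B5 → L2 miss [D]
  1 | W B5 → L2 hit [D]
  2 | R B0 → L0 miss [-]
  3 | R B2 → L2 miss wb→B5 [-]
  4 | W B4 → L1 miss [D]
  5 | R B3 → L0 miss [-]
  6 | W B1 → L1 miss wb→B4 [D]
  7 | W B4 → L1 miss wb→B1 [D]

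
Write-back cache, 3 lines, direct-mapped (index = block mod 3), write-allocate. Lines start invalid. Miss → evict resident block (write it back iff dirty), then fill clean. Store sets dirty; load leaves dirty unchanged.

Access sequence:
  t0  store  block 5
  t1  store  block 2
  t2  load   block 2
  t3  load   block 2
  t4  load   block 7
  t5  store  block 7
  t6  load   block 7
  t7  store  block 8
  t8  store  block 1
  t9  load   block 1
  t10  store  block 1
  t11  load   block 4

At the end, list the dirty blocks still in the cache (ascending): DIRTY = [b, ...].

0: W B5 → L2 miss [D]
1: W B2 → L2 miss wb→B5 [D]
2: R B2 → L2 hit [D]
3: R B2 → L2 hit [D]
4: R B7 → L1 miss [-]
5: W B7 → L1 hit [D]
6: R B7 → L1 hit [D]
7: W B8 → L2 miss wb→B2 [D]
8: W B1 → L1 miss wb→B7 [D]
9: R B1 → L1 hit [D]
10: W B1 → L1 hit [D]
11: R B4 → L1 miss wb→B1 [-]

DIRTY = [8]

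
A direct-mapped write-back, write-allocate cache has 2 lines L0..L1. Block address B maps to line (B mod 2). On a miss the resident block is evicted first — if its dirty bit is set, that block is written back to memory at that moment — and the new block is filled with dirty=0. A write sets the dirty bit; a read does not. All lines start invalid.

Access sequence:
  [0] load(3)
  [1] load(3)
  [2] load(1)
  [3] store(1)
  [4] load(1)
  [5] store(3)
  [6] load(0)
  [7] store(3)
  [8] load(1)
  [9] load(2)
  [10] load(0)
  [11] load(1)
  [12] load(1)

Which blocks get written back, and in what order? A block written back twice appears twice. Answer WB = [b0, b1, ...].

WB = [1, 3]

0: R B3 → L1 miss [-]
1: R B3 → L1 hit [-]
2: R B1 → L1 miss [-]
3: W B1 → L1 hit [D]
4: R B1 → L1 hit [D]
5: W B3 → L1 miss wb→B1 [D]
6: R B0 → L0 miss [-]
7: W B3 → L1 hit [D]
8: R B1 → L1 miss wb→B3 [-]
9: R B2 → L0 miss [-]
10: R B0 → L0 miss [-]
11: R B1 → L1 hit [-]
12: R B1 → L1 hit [-]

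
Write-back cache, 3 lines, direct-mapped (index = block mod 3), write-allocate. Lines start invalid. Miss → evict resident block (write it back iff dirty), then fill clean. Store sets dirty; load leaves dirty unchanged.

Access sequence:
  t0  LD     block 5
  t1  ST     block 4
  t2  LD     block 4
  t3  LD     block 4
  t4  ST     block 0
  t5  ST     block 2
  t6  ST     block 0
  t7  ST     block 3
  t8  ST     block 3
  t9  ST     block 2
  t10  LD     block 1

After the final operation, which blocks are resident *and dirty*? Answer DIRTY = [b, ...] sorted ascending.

DIRTY = [2, 3]

0: R B5 -> L2 miss  d=-]
1: W B4 -> L1 miss  d=D]
2: R B4 -> L1 hit  d=D]
3: R B4 -> L1 hit  d=D]
4: W B0 -> L0 miss  d=D]
5: W B2 -> L2 miss  d=D]
6: W B0 -> L0 hit  d=D]
7: W B3 -> L0 miss wb->B0  d=D]
8: W B3 -> L0 hit  d=D]
9: W B2 -> L2 hit  d=D]
10: R B1 -> L1 miss wb->B4  d=-]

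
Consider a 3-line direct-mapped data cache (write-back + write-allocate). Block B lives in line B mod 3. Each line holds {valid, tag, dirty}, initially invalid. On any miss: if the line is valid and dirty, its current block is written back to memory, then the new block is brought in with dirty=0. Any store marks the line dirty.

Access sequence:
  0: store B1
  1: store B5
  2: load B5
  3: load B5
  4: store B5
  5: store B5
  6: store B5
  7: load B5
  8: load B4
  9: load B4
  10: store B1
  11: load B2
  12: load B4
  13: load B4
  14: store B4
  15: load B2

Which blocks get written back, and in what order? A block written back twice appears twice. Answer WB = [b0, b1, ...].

  0 | W B1 → L1 miss [D]
  1 | W B5 → L2 miss [D]
  2 | R B5 → L2 hit [D]
  3 | R B5 → L2 hit [D]
  4 | W B5 → L2 hit [D]
  5 | W B5 → L2 hit [D]
  6 | W B5 → L2 hit [D]
  7 | R B5 → L2 hit [D]
  8 | R B4 → L1 miss wb→B1 [-]
  9 | R B4 → L1 hit [-]
  10 | W B1 → L1 miss [D]
  11 | R B2 → L2 miss wb→B5 [-]
  12 | R B4 → L1 miss wb→B1 [-]
  13 | R B4 → L1 hit [-]
  14 | W B4 → L1 hit [D]
  15 | R B2 → L2 hit [-]

WB = [1, 5, 1]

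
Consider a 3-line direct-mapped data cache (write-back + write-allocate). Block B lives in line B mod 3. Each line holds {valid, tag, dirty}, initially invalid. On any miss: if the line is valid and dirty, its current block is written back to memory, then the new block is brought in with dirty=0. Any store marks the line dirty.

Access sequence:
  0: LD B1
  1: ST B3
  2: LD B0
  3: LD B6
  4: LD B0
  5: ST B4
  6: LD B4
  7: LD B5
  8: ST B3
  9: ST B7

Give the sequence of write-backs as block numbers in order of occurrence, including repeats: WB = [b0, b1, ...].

  0 | R B1 → L1 miss [-]
  1 | W B3 → L0 miss [D]
  2 | R B0 → L0 miss wb→B3 [-]
  3 | R B6 → L0 miss [-]
  4 | R B0 → L0 miss [-]
  5 | W B4 → L1 miss [D]
  6 | R B4 → L1 hit [D]
  7 | R B5 → L2 miss [-]
  8 | W B3 → L0 miss [D]
  9 | W B7 → L1 miss wb→B4 [D]

WB = [3, 4]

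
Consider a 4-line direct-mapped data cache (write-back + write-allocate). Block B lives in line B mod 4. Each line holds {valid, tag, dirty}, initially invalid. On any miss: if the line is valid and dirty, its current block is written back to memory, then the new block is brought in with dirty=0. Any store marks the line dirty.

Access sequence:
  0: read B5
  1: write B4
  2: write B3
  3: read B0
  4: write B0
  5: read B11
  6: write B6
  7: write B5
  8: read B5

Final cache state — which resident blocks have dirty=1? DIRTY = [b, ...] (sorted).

DIRTY = [0, 5, 6]

0: R B5 -> L1 miss  d=-]
1: W B4 -> L0 miss  d=D]
2: W B3 -> L3 miss  d=D]
3: R B0 -> L0 miss wb->B4  d=-]
4: W B0 -> L0 hit  d=D]
5: R B11 -> L3 miss wb->B3  d=-]
6: W B6 -> L2 miss  d=D]
7: W B5 -> L1 hit  d=D]
8: R B5 -> L1 hit  d=D]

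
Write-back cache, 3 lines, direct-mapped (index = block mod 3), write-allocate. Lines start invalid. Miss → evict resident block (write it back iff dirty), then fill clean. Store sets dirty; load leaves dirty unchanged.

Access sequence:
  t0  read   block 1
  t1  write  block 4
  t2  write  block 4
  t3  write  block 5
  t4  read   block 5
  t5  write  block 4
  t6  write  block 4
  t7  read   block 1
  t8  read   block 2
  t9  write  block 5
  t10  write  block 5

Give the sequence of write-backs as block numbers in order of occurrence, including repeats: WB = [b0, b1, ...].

0: R B1 -> L1 miss  d=-]
1: W B4 -> L1 miss  d=D]
2: W B4 -> L1 hit  d=D]
3: W B5 -> L2 miss  d=D]
4: R B5 -> L2 hit  d=D]
5: W B4 -> L1 hit  d=D]
6: W B4 -> L1 hit  d=D]
7: R B1 -> L1 miss wb->B4  d=-]
8: R B2 -> L2 miss wb->B5  d=-]
9: W B5 -> L2 miss  d=D]
10: W B5 -> L2 hit  d=D]

WB = [4, 5]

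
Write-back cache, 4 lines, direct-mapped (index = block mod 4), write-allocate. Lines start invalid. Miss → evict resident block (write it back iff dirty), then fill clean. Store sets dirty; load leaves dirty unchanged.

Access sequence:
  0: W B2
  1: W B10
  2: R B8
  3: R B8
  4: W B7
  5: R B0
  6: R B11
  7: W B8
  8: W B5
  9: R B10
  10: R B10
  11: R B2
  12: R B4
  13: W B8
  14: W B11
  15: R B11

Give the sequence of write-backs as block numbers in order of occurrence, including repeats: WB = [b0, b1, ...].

0: W B2 → L2 miss [D]
1: W B10 → L2 miss wb→B2 [D]
2: R B8 → L0 miss [-]
3: R B8 → L0 hit [-]
4: W B7 → L3 miss [D]
5: R B0 → L0 miss [-]
6: R B11 → L3 miss wb→B7 [-]
7: W B8 → L0 miss [D]
8: W B5 → L1 miss [D]
9: R B10 → L2 hit [D]
10: R B10 → L2 hit [D]
11: R B2 → L2 miss wb→B10 [-]
12: R B4 → L0 miss wb→B8 [-]
13: W B8 → L0 miss [D]
14: W B11 → L3 hit [D]
15: R B11 → L3 hit [D]

WB = [2, 7, 10, 8]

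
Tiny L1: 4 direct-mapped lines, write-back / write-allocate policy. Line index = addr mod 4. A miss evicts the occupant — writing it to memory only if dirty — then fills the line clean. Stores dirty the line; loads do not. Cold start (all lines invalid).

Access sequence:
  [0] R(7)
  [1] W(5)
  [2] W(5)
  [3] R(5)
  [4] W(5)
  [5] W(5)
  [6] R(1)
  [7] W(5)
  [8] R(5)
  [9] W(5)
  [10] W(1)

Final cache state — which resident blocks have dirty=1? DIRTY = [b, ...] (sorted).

0: R B7 -> L3 miss  d=-]
1: W B5 -> L1 miss  d=D]
2: W B5 -> L1 hit  d=D]
3: R B5 -> L1 hit  d=D]
4: W B5 -> L1 hit  d=D]
5: W B5 -> L1 hit  d=D]
6: R B1 -> L1 miss wb->B5  d=-]
7: W B5 -> L1 miss  d=D]
8: R B5 -> L1 hit  d=D]
9: W B5 -> L1 hit  d=D]
10: W B1 -> L1 miss wb->B5  d=D]

DIRTY = [1]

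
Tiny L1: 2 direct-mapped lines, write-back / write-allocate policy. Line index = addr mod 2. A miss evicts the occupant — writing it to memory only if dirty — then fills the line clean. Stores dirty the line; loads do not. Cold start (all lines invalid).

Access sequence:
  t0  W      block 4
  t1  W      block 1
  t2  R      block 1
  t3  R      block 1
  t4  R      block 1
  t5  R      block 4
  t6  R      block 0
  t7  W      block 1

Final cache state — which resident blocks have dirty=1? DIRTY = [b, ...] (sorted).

DIRTY = [1]

0: W B4 → L0 miss [D]
1: W B1 → L1 miss [D]
2: R B1 → L1 hit [D]
3: R B1 → L1 hit [D]
4: R B1 → L1 hit [D]
5: R B4 → L0 hit [D]
6: R B0 → L0 miss wb→B4 [-]
7: W B1 → L1 hit [D]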